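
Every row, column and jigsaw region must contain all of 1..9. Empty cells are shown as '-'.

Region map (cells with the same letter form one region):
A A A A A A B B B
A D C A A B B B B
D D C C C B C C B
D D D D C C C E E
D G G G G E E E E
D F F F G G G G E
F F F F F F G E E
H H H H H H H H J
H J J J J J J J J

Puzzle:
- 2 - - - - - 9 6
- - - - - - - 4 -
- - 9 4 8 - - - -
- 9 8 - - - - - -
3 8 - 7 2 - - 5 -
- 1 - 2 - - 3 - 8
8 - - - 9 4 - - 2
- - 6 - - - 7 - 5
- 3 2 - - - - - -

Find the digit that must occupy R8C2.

R6C8 = 6: row 6 has {1,2,3,8}; col 8 has {4,5,9}; region has {2,3,7,8} → only 6 remains.
R8C2 = 4: row 8 has {5,6,7}; col 2 has {1,2,3,8,9}; region has {6,7} → only 4 remains.

4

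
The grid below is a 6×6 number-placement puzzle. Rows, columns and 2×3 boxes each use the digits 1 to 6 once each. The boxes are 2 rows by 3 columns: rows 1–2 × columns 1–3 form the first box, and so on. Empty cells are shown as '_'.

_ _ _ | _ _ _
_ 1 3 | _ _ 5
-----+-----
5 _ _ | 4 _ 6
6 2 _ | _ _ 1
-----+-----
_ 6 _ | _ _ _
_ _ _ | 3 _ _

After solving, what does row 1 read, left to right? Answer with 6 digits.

456213

r3c2 = 3: row 3 has {4,5,6}; col 2 has {1,2,6}; box has {2,5,6} → only 3 remains.
r3c3 = 1: row 3 has {3,4,5,6}; col 3 has {3}; box has {2,3,5,6} → only 1 remains.
r3c5 = 2: row 3 has {1,3,4,5,6}; col 5 has {}; box has {1,4,6} → only 2 remains.
r4c3 = 4: row 4 has {1,2,6}; col 3 has {1,3}; box has {1,2,3,5,6} → only 4 remains.
r4c4 = 5: row 4 has {1,2,4,6}; col 4 has {3,4}; box has {1,2,4,6} → only 5 remains.
r4c5 = 3: row 4 has {1,2,4,5,6}; col 5 has {2}; box has {1,2,4,5,6} → only 3 remains.
r1c6 = 3: in row 1, 3 can only go here (every other open cell in that row sees a 3).
r5c1 = 3: in row 5, 3 can only go here (every other open cell in that row sees a 3).
r6c5 = 6: in row 6, 6 can only go here (every other open cell in that row sees a 6).
r2c5 = 4: row 2 has {1,3,5}; col 5 has {2,3,6}; box has {3,5} → only 4 remains.
r1c5 = 1: row 1 has {3}; col 5 has {2,3,4,6}; box has {3,4,5} → only 1 remains.
r2c1 = 2: row 2 has {1,3,4,5}; col 1 has {3,5,6}; box has {1,3} → only 2 remains.
r2c4 = 6: row 2 has {1,2,3,4,5}; col 4 has {3,4,5}; box has {1,3,4,5} → only 6 remains.
r5c5 = 5: row 5 has {3,6}; col 5 has {1,2,3,4,6}; box has {3,6} → only 5 remains.
r1c1 = 4: row 1 has {1,3}; col 1 has {2,3,5,6}; box has {1,2,3} → only 4 remains.
r1c2 = 5: row 1 has {1,3,4}; col 2 has {1,2,3,6}; box has {1,2,3,4} → only 5 remains.
r1c3 = 6: row 1 has {1,3,4,5}; col 3 has {1,3,4}; box has {1,2,3,4,5} → only 6 remains.
r1c4 = 2: row 1 has {1,3,4,5,6}; col 4 has {3,4,5,6}; box has {1,3,4,5,6} → only 2 remains.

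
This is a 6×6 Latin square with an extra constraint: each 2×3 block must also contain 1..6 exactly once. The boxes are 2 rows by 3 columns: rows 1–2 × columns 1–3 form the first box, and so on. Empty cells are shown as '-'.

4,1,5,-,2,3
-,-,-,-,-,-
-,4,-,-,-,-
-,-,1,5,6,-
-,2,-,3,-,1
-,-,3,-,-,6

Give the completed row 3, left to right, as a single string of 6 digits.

r1c4 = 6: row 1 has {1,2,3,4,5}; col 4 has {3,5}; box has {2,3} → only 6 remains.
r3c6 = 2: row 3 has {4}; col 6 has {1,3,6}; box has {5,6} → only 2 remains.
r4c2 = 3: row 4 has {1,5,6}; col 2 has {1,2,4}; box has {1,4} → only 3 remains.
r4c6 = 4: row 4 has {1,3,5,6}; col 6 has {1,2,3,6}; box has {2,5,6} → only 4 remains.
r6c2 = 5: row 6 has {3,6}; col 2 has {1,2,3,4}; box has {2,3} → only 5 remains.
r6c5 = 4: row 6 has {3,5,6}; col 5 has {2,6}; box has {1,3,6} → only 4 remains.
r2c2 = 6: row 2 has {}; col 2 has {1,2,3,4,5}; box has {1,4,5} → only 6 remains.
r2c3 = 2: row 2 has {6}; col 3 has {1,3,5}; box has {1,4,5,6} → only 2 remains.
r2c6 = 5: row 2 has {2,6}; col 6 has {1,2,3,4,6}; box has {2,3,6} → only 5 remains.
r3c3 = 6: row 3 has {2,4}; col 3 has {1,2,3,5}; box has {1,3,4} → only 6 remains.
r3c4 = 1: row 3 has {2,4,6}; col 4 has {3,5,6}; box has {2,4,5,6} → only 1 remains.
r3c5 = 3: row 3 has {1,2,4,6}; col 5 has {2,4,6}; box has {1,2,4,5,6} → only 3 remains.
r4c1 = 2: row 4 has {1,3,4,5,6}; col 1 has {4}; box has {1,3,4,6} → only 2 remains.
r5c1 = 6: row 5 has {1,2,3}; col 1 has {2,4}; box has {2,3,5} → only 6 remains.
r5c3 = 4: row 5 has {1,2,3,6}; col 3 has {1,2,3,5,6}; box has {2,3,5,6} → only 4 remains.
r5c5 = 5: row 5 has {1,2,3,4,6}; col 5 has {2,3,4,6}; box has {1,3,4,6} → only 5 remains.
r6c1 = 1: row 6 has {3,4,5,6}; col 1 has {2,4,6}; box has {2,3,4,5,6} → only 1 remains.
r6c4 = 2: row 6 has {1,3,4,5,6}; col 4 has {1,3,5,6}; box has {1,3,4,5,6} → only 2 remains.
r2c1 = 3: row 2 has {2,5,6}; col 1 has {1,2,4,6}; box has {1,2,4,5,6} → only 3 remains.
r2c4 = 4: row 2 has {2,3,5,6}; col 4 has {1,2,3,5,6}; box has {2,3,5,6} → only 4 remains.
r2c5 = 1: row 2 has {2,3,4,5,6}; col 5 has {2,3,4,5,6}; box has {2,3,4,5,6} → only 1 remains.
r3c1 = 5: row 3 has {1,2,3,4,6}; col 1 has {1,2,3,4,6}; box has {1,2,3,4,6} → only 5 remains.

546132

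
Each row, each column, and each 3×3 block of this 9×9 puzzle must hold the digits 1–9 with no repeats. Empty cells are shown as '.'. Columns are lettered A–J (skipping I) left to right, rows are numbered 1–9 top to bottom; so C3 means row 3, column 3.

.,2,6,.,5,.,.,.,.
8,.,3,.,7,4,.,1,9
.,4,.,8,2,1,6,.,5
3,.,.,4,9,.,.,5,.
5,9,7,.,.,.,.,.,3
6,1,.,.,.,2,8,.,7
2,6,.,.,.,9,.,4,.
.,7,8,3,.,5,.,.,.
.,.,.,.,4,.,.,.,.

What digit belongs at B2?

D1 = 9: row 1 has {2,5,6}; col 4 has {3,4,8}; box has {1,2,4,5,7,8} → only 9 remains.
F1 = 3: row 1 has {2,5,6,9}; col 6 has {1,2,4,5,9}; box has {1,2,4,5,7,8,9} → only 3 remains.
B2 = 5: row 2 has {1,3,4,7,8,9}; col 2 has {1,2,4,6,7,9}; box has {2,3,4,6,8} → only 5 remains.

5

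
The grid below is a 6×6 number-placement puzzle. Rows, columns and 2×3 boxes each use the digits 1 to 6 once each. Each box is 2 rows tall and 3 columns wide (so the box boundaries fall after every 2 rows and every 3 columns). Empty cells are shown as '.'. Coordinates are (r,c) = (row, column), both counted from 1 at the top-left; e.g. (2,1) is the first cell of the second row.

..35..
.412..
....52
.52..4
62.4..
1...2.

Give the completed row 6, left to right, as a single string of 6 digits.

134625

(1,1) = 2: row 1 has {3,5}; col 1 has {1,6}; box has {1,3,4} → only 2 remains.
(1,2) = 6: row 1 has {2,3,5}; col 2 has {2,4,5}; box has {1,2,3,4} → only 6 remains.
(1,6) = 1: row 1 has {2,3,5,6}; col 6 has {2,4}; box has {2,5} → only 1 remains.
(2,1) = 5: row 2 has {1,2,4}; col 1 has {1,2,6}; box has {1,2,3,4,6} → only 5 remains.
(4,1) = 3: row 4 has {2,4,5}; col 1 has {1,2,5,6}; box has {2,5} → only 3 remains.
(5,3) = 5: row 5 has {2,4,6}; col 3 has {1,2,3}; box has {1,2,6} → only 5 remains.
(5,6) = 3: row 5 has {2,4,5,6}; col 6 has {1,2,4}; box has {2,4} → only 3 remains.
(6,2) = 3: row 6 has {1,2}; col 2 has {2,4,5,6}; box has {1,2,5,6} → only 3 remains.
(6,3) = 4: row 6 has {1,2,3}; col 3 has {1,2,3,5}; box has {1,2,3,5,6} → only 4 remains.
(6,4) = 6: row 6 has {1,2,3,4}; col 4 has {2,4,5}; box has {2,3,4} → only 6 remains.
(6,6) = 5: row 6 has {1,2,3,4,6}; col 6 has {1,2,3,4}; box has {2,3,4,6} → only 5 remains.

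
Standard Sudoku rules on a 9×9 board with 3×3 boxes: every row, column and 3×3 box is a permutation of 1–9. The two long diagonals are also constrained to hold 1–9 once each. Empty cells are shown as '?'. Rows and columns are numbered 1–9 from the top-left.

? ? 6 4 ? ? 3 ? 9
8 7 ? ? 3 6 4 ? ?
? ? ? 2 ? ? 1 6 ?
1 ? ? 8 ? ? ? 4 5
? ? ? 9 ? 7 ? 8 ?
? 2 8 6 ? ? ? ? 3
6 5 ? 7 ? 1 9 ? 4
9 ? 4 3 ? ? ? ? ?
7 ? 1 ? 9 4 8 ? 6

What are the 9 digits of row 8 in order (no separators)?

984362517

r1c2 = 1: row 1 has {3,4,6,9}; col 2 has {2,5,7}; box has {6,7,8} → only 1 remains.
r2c9 = 2: row 2 has {3,4,6,7,8}; col 9 has {3,4,5,6,9}; box has {1,3,4,6,9} → only 2 remains.
r4c5 = 2: row 4 has {1,4,5,8}; col 5 has {3,9}; box has {6,7,8,9} → only 2 remains.
r4c6 = 3: row 4 has {1,2,4,5,8}; col 6 has {1,4,6,7}; box has {2,6,7,8,9}; anti-diagonal has {1,6,7,9} → only 3 remains.
r5c9 = 1: row 5 has {7,8,9}; col 9 has {2,3,4,5,6,9}; box has {3,4,5,8} → only 1 remains.
r6c6 = 5: row 6 has {2,3,6,8}; col 6 has {1,3,4,6,7}; box has {2,3,6,7,8,9}; main diagonal has {6,7,8,9} → only 5 remains.
r6c7 = 7: row 6 has {2,3,5,6,8}; col 7 has {1,3,4,8,9}; box has {1,3,4,5,8} → only 7 remains.
r6c8 = 9: row 6 has {2,3,5,6,7,8}; col 8 has {4,6,8}; box has {1,3,4,5,7,8} → only 9 remains.
r7c3 = 2: row 7 has {1,4,5,6,7,9}; col 3 has {1,4,6,8}; box has {1,4,5,6,7,9}; anti-diagonal has {1,3,6,7,9} → only 2 remains.
r7c5 = 8: row 7 has {1,2,4,5,6,7,9}; col 5 has {2,3,9}; box has {1,3,4,7,9} → only 8 remains.
r7c8 = 3: row 7 has {1,2,4,5,6,7,8,9}; col 8 has {4,6,8,9}; box has {4,6,8,9} → only 3 remains.
r8c2 = 8: row 8 has {3,4,9}; col 2 has {1,2,5,7}; box has {1,2,4,5,6,7,9}; anti-diagonal has {1,2,3,6,7,9} → only 8 remains.
r8c6 = 2: row 8 has {3,4,8,9}; col 6 has {1,3,4,5,6,7}; box has {1,3,4,7,8,9} → only 2 remains.
r8c7 = 5: row 8 has {2,3,4,8,9}; col 7 has {1,3,4,7,8,9}; box has {3,4,6,8,9} → only 5 remains.
r8c8 = 1: row 8 has {2,3,4,5,8,9}; col 8 has {3,4,6,8,9}; box has {3,4,5,6,8,9}; main diagonal has {5,6,7,8,9} → only 1 remains.
r8c9 = 7: row 8 has {1,2,3,4,5,8,9}; col 9 has {1,2,3,4,5,6,9}; box has {1,3,4,5,6,8,9} → only 7 remains.
r9c2 = 3: row 9 has {1,4,6,7,8,9}; col 2 has {1,2,5,7,8}; box has {1,2,4,5,6,7,8,9} → only 3 remains.
r9c4 = 5: row 9 has {1,3,4,6,7,8,9}; col 4 has {2,3,4,6,7,8,9}; box has {1,2,3,4,7,8,9} → only 5 remains.
r9c8 = 2: row 9 has {1,3,4,5,6,7,8,9}; col 8 has {1,3,4,6,8,9}; box has {1,3,4,5,6,7,8,9} → only 2 remains.
r1c1 = 2: row 1 has {1,3,4,6,9}; col 1 has {1,6,7,8,9}; box has {1,6,7,8}; main diagonal has {1,5,6,7,8,9} → only 2 remains.
r1c6 = 8: row 1 has {1,2,3,4,6,9}; col 6 has {1,2,3,4,5,6,7}; box has {2,3,4,6} → only 8 remains.
r2c4 = 1: row 2 has {2,3,4,6,7,8}; col 4 has {2,3,4,5,6,7,8,9}; box has {2,3,4,6,8} → only 1 remains.
r2c8 = 5: row 2 has {1,2,3,4,6,7,8}; col 8 has {1,2,3,4,6,8,9}; box has {1,2,3,4,6,9}; anti-diagonal has {1,2,3,6,7,8,9} → only 5 remains.
r3c3 = 3: row 3 has {1,2,6}; col 3 has {1,2,4,6,8}; box has {1,2,6,7,8}; main diagonal has {1,2,5,6,7,8,9} → only 3 remains.
r3c6 = 9: row 3 has {1,2,3,6}; col 6 has {1,2,3,4,5,6,7,8}; box has {1,2,3,4,6,8} → only 9 remains.
r3c9 = 8: row 3 has {1,2,3,6,9}; col 9 has {1,2,3,4,5,6,7,9}; box has {1,2,3,4,5,6,9} → only 8 remains.
r4c7 = 6: row 4 has {1,2,3,4,5,8}; col 7 has {1,3,4,5,7,8,9}; box has {1,3,4,5,7,8,9} → only 6 remains.
r5c3 = 5: row 5 has {1,7,8,9}; col 3 has {1,2,3,4,6,8}; box has {1,2,8} → only 5 remains.
r5c5 = 4: row 5 has {1,5,7,8,9}; col 5 has {2,3,8,9}; box has {2,3,5,6,7,8,9}; main diagonal has {1,2,3,5,6,7,8,9}; anti-diagonal has {1,2,3,5,6,7,8,9} → only 4 remains.
r5c7 = 2: row 5 has {1,4,5,7,8,9}; col 7 has {1,3,4,5,6,7,8,9}; box has {1,3,4,5,6,7,8,9} → only 2 remains.
r6c1 = 4: row 6 has {2,3,5,6,7,8,9}; col 1 has {1,2,6,7,8,9}; box has {1,2,5,8} → only 4 remains.
r6c5 = 1: row 6 has {2,3,4,5,6,7,8,9}; col 5 has {2,3,4,8,9}; box has {2,3,4,5,6,7,8,9} → only 1 remains.
r8c5 = 6: row 8 has {1,2,3,4,5,7,8,9}; col 5 has {1,2,3,4,8,9}; box has {1,2,3,4,5,7,8,9} → only 6 remains.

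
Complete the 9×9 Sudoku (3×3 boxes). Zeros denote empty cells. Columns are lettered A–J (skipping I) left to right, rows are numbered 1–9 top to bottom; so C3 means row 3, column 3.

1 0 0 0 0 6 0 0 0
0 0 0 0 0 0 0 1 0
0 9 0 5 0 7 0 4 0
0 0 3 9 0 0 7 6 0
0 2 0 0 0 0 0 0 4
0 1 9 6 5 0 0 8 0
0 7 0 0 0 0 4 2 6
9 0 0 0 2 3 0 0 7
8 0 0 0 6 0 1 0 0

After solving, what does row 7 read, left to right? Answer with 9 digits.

375198426

H8 = 5 (sole candidate).
G8 = 8 (sole candidate).
E3 = 1 (hidden single in row 3).
A6 = 7 (hidden single in row 6).
C2 = 7 (hidden single in row 2).
H1 = 7 (hidden single in row 1).
F6 = 4 (hidden single in row 6).
E4 = 8 (sole candidate).
F5 = 1 (sole candidate).
E7 = 9: row 7 has {2,4,6,7}; col 5 has {1,2,5,6,8}; box has {2,3,6} → only 9 remains.
F9 = 5 (sole candidate).
F4 = 2 (sole candidate).
F7 = 8: row 7 has {2,4,6,7,9}; col 6 has {1,2,3,4,5,6,7}; box has {2,3,5,6,9} → only 8 remains.
F2 = 9 (sole candidate).
D7 = 1: row 7 has {2,4,6,7,8,9}; col 4 has {5,6,9}; box has {2,3,5,6,8,9} → only 1 remains.
D8 = 4 (sole candidate).
D9 = 7 (sole candidate).
D5 = 3 (sole candidate).
E5 = 7 (sole candidate).
H5 = 9 (sole candidate).
C7 = 5: row 7 has {1,2,4,6,7,8,9}; col 3 has {3,7,9}; box has {7,8,9} → only 5 remains.
B8 = 6 (sole candidate).
C8 = 1 (sole candidate).
H9 = 3 (sole candidate).
J9 = 9 (sole candidate).
G5 = 5 (sole candidate).
A7 = 3: row 7 has {1,2,4,5,6,7,8,9}; col 1 has {1,7,8,9}; box has {1,5,6,7,8,9} → only 3 remains.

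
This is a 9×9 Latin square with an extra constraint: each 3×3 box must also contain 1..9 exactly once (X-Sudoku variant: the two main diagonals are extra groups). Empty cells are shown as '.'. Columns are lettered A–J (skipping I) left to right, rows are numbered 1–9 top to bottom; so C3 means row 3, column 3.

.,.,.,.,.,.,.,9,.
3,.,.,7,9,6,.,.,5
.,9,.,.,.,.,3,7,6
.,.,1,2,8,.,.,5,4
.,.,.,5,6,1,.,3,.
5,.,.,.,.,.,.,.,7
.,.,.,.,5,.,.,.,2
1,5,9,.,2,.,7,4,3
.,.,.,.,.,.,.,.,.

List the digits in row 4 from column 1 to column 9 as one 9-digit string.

931287654

F8 = 8: row 8 has {1,2,3,4,5,7,9}; col 6 has {1,6}; box has {2,5} → only 8 remains.
D8 = 6: row 8 has {1,2,3,4,5,7,8,9}; col 4 has {2,5,7}; box has {2,5,8} → only 6 remains.
B4 = 3: in row 4, 3 can only go here (every other open cell in that row sees a 3).
G9 = 5: in row 9, 5 can only go here (every other open cell in that row sees a 5).
C9 = 3: in column 3, 3 can only go here (every other open cell in that column sees a 3).
E9 = 7: in column 5, 7 can only go here (every other open cell in that column sees a 7).
F4 = 7: in column 6, 7 can only go here (every other open cell in that column sees a 7).
F6 = 3: in main diagonal, 3 can only go here (every other open cell in that diagonal sees a 3).
C3 = 5: in main diagonal, 5 can only go here (every other open cell in that diagonal sees a 5).
A1 = 7: in main diagonal, 7 can only go here (every other open cell in that diagonal sees a 7).
E6 = 4: row 6 has {3,5,7}; col 5 has {2,5,6,7,8,9}; box has {1,2,3,5,6,7,8} → only 4 remains.
E3 = 1: row 3 has {3,5,6,7,9}; col 5 has {2,4,5,6,7,8,9}; box has {6,7,9} → only 1 remains.
D6 = 9: row 6 has {3,4,5,7}; col 4 has {2,5,6,7}; box has {1,2,3,4,5,6,7,8}; anti-diagonal has {3,5,6,7} → only 9 remains.
E1 = 3: row 1 has {7,9}; col 5 has {1,2,4,5,6,7,8,9}; box has {1,6,7,9} → only 3 remains.
F1 = 5: in row 1, 5 can only go here (every other open cell in that row sees a 5).
D7 = 3: in row 7, 3 can only go here (every other open cell in that row sees a 3).
B7 = 7: in row 7, 7 can only go here (every other open cell in that row sees a 7).
C5 = 7: in row 5, 7 can only go here (every other open cell in that row sees a 7).
D9 = 1: in column 4, 1 can only go here (every other open cell in that column sees a 1).
F3 = 2: in column 6, 2 can only go here (every other open cell in that column sees a 2).
J1 = 1: in column 9, 1 can only go here (every other open cell in that column sees a 1).
B2 = 1: in row 2, 1 can only go here (every other open cell in that row sees a 1).
H7 = 1: in row 7, 1 can only go here (every other open cell in that row sees a 1).
G6 = 1: in row 6, 1 can only go here (every other open cell in that row sees a 1).
A7 = 6: in row 7, 6 can only go here (every other open cell in that row sees a 6).
A4 = 9: row 4 has {1,2,3,4,5,7,8}; col 1 has {1,3,5,6,7}; box has {1,3,5,7} → only 9 remains.
G4 = 6: row 4 has {1,2,3,4,5,7,8,9}; col 7 has {1,3,5,7}; box has {1,3,4,5,7} → only 6 remains.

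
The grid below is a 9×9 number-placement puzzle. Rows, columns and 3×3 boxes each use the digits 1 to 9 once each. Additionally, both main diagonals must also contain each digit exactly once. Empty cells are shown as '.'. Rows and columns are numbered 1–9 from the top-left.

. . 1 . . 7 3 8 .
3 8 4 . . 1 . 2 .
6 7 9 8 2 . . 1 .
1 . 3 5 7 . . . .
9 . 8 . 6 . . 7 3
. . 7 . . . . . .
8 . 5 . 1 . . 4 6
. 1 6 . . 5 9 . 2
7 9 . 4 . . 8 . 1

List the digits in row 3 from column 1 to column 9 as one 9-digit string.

679823415

r1c1 = 2 (sole candidate).
r1c2 = 5 (sole candidate).
r3c7 = 4: row 3 has {1,2,6,7,8,9}; col 7 has {3,8,9}; box has {1,2,3,8}; anti-diagonal has {1,2,5,6,7} → only 4 remains.
r3c9 = 5: row 3 has {1,2,4,6,7,8,9}; col 9 has {1,2,3,6}; box has {1,2,3,4,8} → only 5 remains.
r7c7 = 7 (sole candidate).
r8c1 = 4 (sole candidate).
r8c8 = 3 (sole candidate).
r9c3 = 2 (sole candidate).
r9c5 = 3 (sole candidate).
r9c6 = 6 (sole candidate).
r9c8 = 5 (sole candidate).
r1c9 = 9 (sole candidate).
r2c7 = 6 (sole candidate).
r2c9 = 7 (sole candidate).
r3c6 = 3: row 3 has {1,2,4,5,6,7,8,9}; col 6 has {1,5,6,7}; box has {1,2,7,8} → only 3 remains.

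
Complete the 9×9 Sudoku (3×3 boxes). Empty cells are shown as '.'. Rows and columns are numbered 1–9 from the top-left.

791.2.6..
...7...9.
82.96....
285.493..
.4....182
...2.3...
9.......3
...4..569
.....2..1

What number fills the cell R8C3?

R4C8 = 7: row 4 has {2,3,4,5,8,9}; col 8 has {6,8,9}; box has {1,2,3,8} → only 7 remains.
R4C9 = 6: row 4 has {2,3,4,5,7,8,9}; col 9 has {1,2,3,9}; box has {1,2,3,7,8} → only 6 remains.
R9C8 = 4: row 9 has {1,2}; col 8 has {6,7,8,9}; box has {1,3,5,6,9} → only 4 remains.
R4C4 = 1: row 4 has {2,3,4,5,6,7,8,9}; col 4 has {2,4,7,9}; box has {2,3,4,9} → only 1 remains.
R6C8 = 5: row 6 has {2,3}; col 8 has {4,6,7,8,9}; box has {1,2,3,6,7,8} → only 5 remains.
R6C9 = 4: row 6 has {2,3,5}; col 9 has {1,2,3,6,9}; box has {1,2,3,5,6,7,8} → only 4 remains.
R7C8 = 2: row 7 has {3,9}; col 8 has {4,5,6,7,8,9}; box has {1,3,4,5,6,9} → only 2 remains.
R1C8 = 3: row 1 has {1,2,6,7,9}; col 8 has {2,4,5,6,7,8,9}; box has {6,9} → only 3 remains.
R3C8 = 1: row 3 has {2,6,8,9}; col 8 has {2,3,4,5,6,7,8,9}; box has {3,6,9} → only 1 remains.
R6C7 = 9: row 6 has {2,3,4,5}; col 7 has {1,3,5,6}; box has {1,2,3,4,5,6,7,8} → only 9 remains.
R1C6 = 4: in row 1, 4 can only go here (every other open cell in that row sees a 4).
R3C6 = 5: row 3 has {1,2,6,8,9}; col 6 has {2,3,4,9}; box has {2,4,6,7,9} → only 5 remains.
R3C9 = 7: row 3 has {1,2,5,6,8,9}; col 9 has {1,2,3,4,6,9}; box has {1,3,6,9} → only 7 remains.
R1C4 = 8: row 1 has {1,2,3,4,6,7,9}; col 4 has {1,2,4,7,9}; box has {2,4,5,6,7,9} → only 8 remains.
R1C9 = 5: row 1 has {1,2,3,4,6,7,8,9}; col 9 has {1,2,3,4,6,7,9}; box has {1,3,6,7,9} → only 5 remains.
R2C6 = 1: row 2 has {7,9}; col 6 has {2,3,4,5,9}; box has {2,4,5,6,7,8,9} → only 1 remains.
R2C9 = 8: row 2 has {1,7,9}; col 9 has {1,2,3,4,5,6,7,9}; box has {1,3,5,6,7,9} → only 8 remains.
R3C7 = 4: row 3 has {1,2,5,6,7,8,9}; col 7 has {1,3,5,6,9}; box has {1,3,5,6,7,8,9} → only 4 remains.
R2C5 = 3: row 2 has {1,7,8,9}; col 5 has {2,4,6}; box has {1,2,4,5,6,7,8,9} → only 3 remains.
R2C7 = 2: row 2 has {1,3,7,8,9}; col 7 has {1,3,4,5,6,9}; box has {1,3,4,5,6,7,8,9} → only 2 remains.
R3C3 = 3: row 3 has {1,2,4,5,6,7,8,9}; col 3 has {1,5}; box has {1,2,7,8,9} → only 3 remains.
R5C1 = 3: in row 5, 3 can only go here (every other open cell in that row sees a 3).
R5C3 = 9: in row 5, 9 can only go here (every other open cell in that row sees a 9).
R8C1 = 1: row 8 has {4,5,6,9}; col 1 has {2,3,7,8,9}; box has {9} → only 1 remains.
R6C1 = 6: row 6 has {2,3,4,5,9}; col 1 has {1,2,3,7,8,9}; box has {2,3,4,5,8,9} → only 6 remains.
R6C3 = 7: row 6 has {2,3,4,5,6,9}; col 3 has {1,3,5,9}; box has {2,3,4,5,6,8,9} → only 7 remains.
R6C5 = 8: row 6 has {2,3,4,5,6,7,9}; col 5 has {2,3,4,6}; box has {1,2,3,4,9} → only 8 remains.
R8C5 = 7: row 8 has {1,4,5,6,9}; col 5 has {2,3,4,6,8}; box has {2,4} → only 7 remains.
R8C6 = 8: row 8 has {1,4,5,6,7,9}; col 6 has {1,2,3,4,5,9}; box has {2,4,7} → only 8 remains.
R9C1 = 5: row 9 has {1,2,4}; col 1 has {1,2,3,6,7,8,9}; box has {1,9} → only 5 remains.
R9C5 = 9: row 9 has {1,2,4,5}; col 5 has {2,3,4,6,7,8}; box has {2,4,7,8} → only 9 remains.
R2C1 = 4: row 2 has {1,2,3,7,8,9}; col 1 has {1,2,3,5,6,7,8,9}; box has {1,2,3,7,8,9} → only 4 remains.
R2C3 = 6: row 2 has {1,2,3,4,7,8,9}; col 3 has {1,3,5,7,9}; box has {1,2,3,4,7,8,9} → only 6 remains.
R5C5 = 5: row 5 has {1,2,3,4,8,9}; col 5 has {2,3,4,6,7,8,9}; box has {1,2,3,4,8,9} → only 5 remains.
R6C2 = 1: row 6 has {2,3,4,5,6,7,8,9}; col 2 has {2,4,8,9}; box has {2,3,4,5,6,7,8,9} → only 1 remains.
R7C5 = 1: row 7 has {2,3,9}; col 5 has {2,3,4,5,6,7,8,9}; box has {2,4,7,8,9} → only 1 remains.
R7C6 = 6: row 7 has {1,2,3,9}; col 6 has {1,2,3,4,5,8,9}; box has {1,2,4,7,8,9} → only 6 remains.
R8C2 = 3: row 8 has {1,4,5,6,7,8,9}; col 2 has {1,2,4,8,9}; box has {1,5,9} → only 3 remains.
R8C3 = 2: row 8 has {1,3,4,5,6,7,8,9}; col 3 has {1,3,5,6,7,9}; box has {1,3,5,9} → only 2 remains.

2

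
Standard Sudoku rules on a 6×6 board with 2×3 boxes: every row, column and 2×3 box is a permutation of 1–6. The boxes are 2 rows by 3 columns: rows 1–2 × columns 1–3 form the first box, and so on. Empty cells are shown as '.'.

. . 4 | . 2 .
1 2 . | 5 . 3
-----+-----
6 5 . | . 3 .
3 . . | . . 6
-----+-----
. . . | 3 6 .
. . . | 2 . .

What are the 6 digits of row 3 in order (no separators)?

651432

row 1, column 1 = 5 (sole candidate).
row 1, column 6 = 1 (sole candidate).
row 2, column 3 = 6 (sole candidate).
row 2, column 5 = 4 (sole candidate).
row 6, column 1 = 4 (sole candidate).
row 6, column 6 = 5 (sole candidate).
row 1, column 2 = 3 (sole candidate).
row 1, column 4 = 6 (sole candidate).
row 5, column 1 = 2 (sole candidate).
row 5, column 2 = 1 (sole candidate).
row 5, column 3 = 5 (sole candidate).
row 5, column 6 = 4 (sole candidate).
row 6, column 2 = 6 (sole candidate).
row 6, column 3 = 3 (sole candidate).
row 6, column 5 = 1 (sole candidate).
row 3, column 6 = 2: row 3 has {3,5,6}; col 6 has {1,3,4,5,6}; box has {3,6} → only 2 remains.
row 4, column 2 = 4 (sole candidate).
row 4, column 4 = 1 (sole candidate).
row 4, column 5 = 5 (sole candidate).
row 3, column 3 = 1: row 3 has {2,3,5,6}; col 3 has {3,4,5,6}; box has {3,4,5,6} → only 1 remains.
row 3, column 4 = 4: row 3 has {1,2,3,5,6}; col 4 has {1,2,3,5,6}; box has {1,2,3,5,6} → only 4 remains.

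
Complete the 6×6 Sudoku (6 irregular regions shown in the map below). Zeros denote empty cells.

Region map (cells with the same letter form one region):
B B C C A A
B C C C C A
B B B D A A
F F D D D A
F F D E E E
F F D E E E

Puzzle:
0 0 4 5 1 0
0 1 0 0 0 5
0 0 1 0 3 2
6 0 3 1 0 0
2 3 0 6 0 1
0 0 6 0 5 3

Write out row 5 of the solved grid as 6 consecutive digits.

235641

R1C1 = 3: row 1 has {1,4,5}; col 1 has {2,6}; region has {1} → only 3 remains.
R1C6 = 6: row 1 has {1,3,4,5}; col 6 has {1,2,3,5}; region has {1,2,3,5} → only 6 remains.
R2C1 = 4: row 2 has {1,5}; col 1 has {2,3,6}; region has {1,3} → only 4 remains.
R2C3 = 2: row 2 has {1,4,5}; col 3 has {1,3,4,6}; region has {1,4,5} → only 2 remains.
R2C4 = 3: row 2 has {1,2,4,5}; col 4 has {1,5,6}; region has {1,2,4,5} → only 3 remains.
R2C5 = 6: row 2 has {1,2,3,4,5}; col 5 has {1,3,5}; region has {1,2,3,4,5} → only 6 remains.
R3C1 = 5: row 3 has {1,2,3}; col 1 has {2,3,4,6}; region has {1,3,4} → only 5 remains.
R3C2 = 6: row 3 has {1,2,3,5}; col 2 has {1,3}; region has {1,3,4,5} → only 6 remains.
R3C4 = 4: row 3 has {1,2,3,5,6}; col 4 has {1,3,5,6}; region has {1,3,6} → only 4 remains.
R4C5 = 2: row 4 has {1,3,6}; col 5 has {1,3,5,6}; region has {1,3,4,6} → only 2 remains.
R4C6 = 4: row 4 has {1,2,3,6}; col 6 has {1,2,3,5,6}; region has {1,2,3,5,6} → only 4 remains.
R5C3 = 5: row 5 has {1,2,3,6}; col 3 has {1,2,3,4,6}; region has {1,2,3,4,6} → only 5 remains.
R5C5 = 4: row 5 has {1,2,3,5,6}; col 5 has {1,2,3,5,6}; region has {1,3,5,6} → only 4 remains.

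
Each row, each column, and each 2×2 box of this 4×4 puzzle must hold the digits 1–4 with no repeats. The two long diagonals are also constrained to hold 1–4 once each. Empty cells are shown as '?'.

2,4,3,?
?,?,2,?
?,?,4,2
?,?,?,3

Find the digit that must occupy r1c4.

1

r1c4 = 1: row 1 has {2,3,4}; col 4 has {2,3}; box has {2,3}; anti-diagonal has {2} → only 1 remains.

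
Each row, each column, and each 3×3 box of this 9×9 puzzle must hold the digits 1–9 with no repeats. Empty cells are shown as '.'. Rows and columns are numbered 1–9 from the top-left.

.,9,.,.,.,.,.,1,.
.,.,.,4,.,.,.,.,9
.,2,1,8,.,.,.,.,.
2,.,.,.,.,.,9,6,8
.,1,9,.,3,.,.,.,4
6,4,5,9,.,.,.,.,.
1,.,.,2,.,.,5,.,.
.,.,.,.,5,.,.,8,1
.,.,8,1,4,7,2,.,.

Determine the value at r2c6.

1

r5c7 = 7: row 5 has {1,3,4,9}; col 7 has {2,5,9}; box has {4,6,8,9} → only 7 remains.
r5c1 = 8: row 5 has {1,3,4,7,9}; col 1 has {1,2,6}; box has {1,2,4,5,6,9} → only 8 remains.
r1c7 = 8: in row 1, 8 can only go here (every other open cell in that row sees an 8).
r2c2 = 8: in row 2, 8 can only go here (every other open cell in that row sees an 8).
r4c6 = 4: in row 4, 4 can only go here (every other open cell in that row sees a 4).
r4c5 = 1: in row 4, 1 can only go here (every other open cell in that row sees a 1).
r4c4 = 5: in row 4, 5 can only go here (every other open cell in that row sees a 5).
r5c4 = 6: row 5 has {1,3,4,7,8,9}; col 4 has {1,2,4,5,8,9}; box has {1,3,4,5,9} → only 6 remains.
r5c6 = 2: row 5 has {1,3,4,6,7,8,9}; col 6 has {4,7}; box has {1,3,4,5,6,9} → only 2 remains.
r5c8 = 5: row 5 has {1,2,3,4,6,7,8,9}; col 8 has {1,6,8}; box has {4,6,7,8,9} → only 5 remains.
r6c6 = 8: row 6 has {4,5,6,9}; col 6 has {2,4,7}; box has {1,2,3,4,5,6,9} → only 8 remains.
r8c4 = 3: row 8 has {1,5,8}; col 4 has {1,2,4,5,6,8,9}; box has {1,2,4,5,7} → only 3 remains.
r1c4 = 7: row 1 has {1,8,9}; col 4 has {1,2,3,4,5,6,8,9}; box has {4,8} → only 7 remains.
r6c5 = 7: row 6 has {4,5,6,8,9}; col 5 has {1,3,4,5}; box has {1,2,3,4,5,6,8,9} → only 7 remains.
r2c6 = 1: in row 2, 1 can only go here (every other open cell in that row sees a 1).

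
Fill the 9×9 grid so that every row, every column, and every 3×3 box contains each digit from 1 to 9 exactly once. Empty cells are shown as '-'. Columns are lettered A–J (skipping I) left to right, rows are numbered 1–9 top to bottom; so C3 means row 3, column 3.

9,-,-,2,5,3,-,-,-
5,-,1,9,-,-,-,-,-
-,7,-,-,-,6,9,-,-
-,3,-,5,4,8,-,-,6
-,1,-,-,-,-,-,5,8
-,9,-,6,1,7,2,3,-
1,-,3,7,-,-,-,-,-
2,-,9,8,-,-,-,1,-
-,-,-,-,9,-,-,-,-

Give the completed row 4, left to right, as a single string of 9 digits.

732548196

F2 = 4: row 2 has {1,5,9}; col 6 has {3,6,7,8}; box has {2,3,5,6,9} → only 4 remains.
D3 = 1: row 3 has {6,7,9}; col 4 has {2,5,6,7,8,9}; box has {2,3,4,5,6,9} → only 1 remains.
E3 = 8: row 3 has {1,6,7,9}; col 5 has {1,4,5,9}; box has {1,2,3,4,5,6,9} → only 8 remains.
A4 = 7: row 4 has {3,4,5,6,8}; col 1 has {1,2,5,9}; box has {1,3,9} → only 7 remains.
C4 = 2: row 4 has {3,4,5,6,7,8}; col 3 has {1,3,9}; box has {1,3,7,9} → only 2 remains.
G4 = 1: row 4 has {2,3,4,5,6,7,8}; col 7 has {2,9}; box has {2,3,5,6,8} → only 1 remains.
H4 = 9: row 4 has {1,2,3,4,5,6,7,8}; col 8 has {1,3,5}; box has {1,2,3,5,6,8} → only 9 remains.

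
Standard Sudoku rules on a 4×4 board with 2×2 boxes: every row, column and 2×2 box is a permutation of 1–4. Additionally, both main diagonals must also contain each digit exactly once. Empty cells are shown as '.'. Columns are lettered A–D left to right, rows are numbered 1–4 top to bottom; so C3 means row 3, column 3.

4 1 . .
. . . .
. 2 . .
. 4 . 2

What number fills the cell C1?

D1 = 3 (sole candidate).
B2 = 3 (sole candidate).
C3 = 1 (sole candidate).
D3 = 4 (sole candidate).
A4 = 1 (sole candidate).
C4 = 3 (sole candidate).
C1 = 2: row 1 has {1,3,4}; col 3 has {1,3}; box has {3} → only 2 remains.

2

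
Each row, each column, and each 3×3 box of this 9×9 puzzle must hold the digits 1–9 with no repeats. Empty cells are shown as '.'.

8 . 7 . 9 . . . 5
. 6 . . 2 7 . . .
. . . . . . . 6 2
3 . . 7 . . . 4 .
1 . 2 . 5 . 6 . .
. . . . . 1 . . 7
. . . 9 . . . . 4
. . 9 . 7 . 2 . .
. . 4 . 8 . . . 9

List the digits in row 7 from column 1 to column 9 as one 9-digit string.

286915374

row 4, column 5 = 6: row 4 has {3,4,7}; col 5 has {2,5,7,8,9}; box has {1,5,7} → only 6 remains.
row 1, column 2 = 2: in row 1, 2 can only go here (every other open cell in that row sees a 2).
row 3, column 7 = 7: in row 3, 7 can only go here (every other open cell in that row sees a 7).
row 4, column 6 = 2: in row 4, 2 can only go here (every other open cell in that row sees a 2).
row 5, column 2 = 7: in row 5, 7 can only go here (every other open cell in that row sees a 7).
row 6, column 8 = 2: in row 6, 2 can only go here (every other open cell in that row sees a 2).
row 7, column 1 = 2: in row 7, 2 can only go here (every other open cell in that row sees a 2).
row 7, column 8 = 7: in row 7, 7 can only go here (every other open cell in that row sees a 7).
row 9, column 4 = 2: in row 9, 2 can only go here (every other open cell in that row sees a 2).
row 9, column 1 = 7: in row 9, 7 can only go here (every other open cell in that row sees a 7).
row 9, column 6 = 6: in row 9, 6 can only go here (every other open cell in that row sees a 6).
row 1, column 4 = 6: in row 1, 6 can only go here (every other open cell in that row sees a 6).
row 7, column 3 = 6: in row 7, 6 can only go here (every other open cell in that row sees a 6).
row 8, column 1 = 5: row 8 has {2,7,9}; col 1 has {1,2,3,7,8}; box has {2,4,6,7,9} → only 5 remains.
row 6, column 1 = 6: in row 6, 6 can only go here (every other open cell in that row sees a 6).
row 8, column 9 = 6: in row 8, 6 can only go here (every other open cell in that row sees a 6).
row 5, column 6 = 9: in column 6, 9 can only go here (every other open cell in that column sees a 9).
row 5, column 4 = 4: in row 5, 4 can only go here (every other open cell in that row sees a 4).
row 6, column 5 = 3: row 6 has {1,2,6,7}; col 5 has {2,5,6,7,8,9}; box has {1,2,4,5,6,7,9} → only 3 remains.
row 7, column 5 = 1: row 7 has {2,4,6,7,9}; col 5 has {2,3,5,6,7,8,9}; box has {2,6,7,8,9} → only 1 remains.
row 8, column 4 = 3: row 8 has {2,5,6,7,9}; col 4 has {2,4,6,7,9}; box has {1,2,6,7,8,9} → only 3 remains.
row 8, column 6 = 4: row 8 has {2,3,5,6,7,9}; col 6 has {1,2,6,7,9}; box has {1,2,3,6,7,8,9} → only 4 remains.
row 1, column 6 = 3: row 1 has {2,5,6,7,8,9}; col 6 has {1,2,4,6,7,9}; box has {2,6,7,9} → only 3 remains.
row 1, column 8 = 1: row 1 has {2,3,5,6,7,8,9}; col 8 has {2,4,6,7}; box has {2,5,6,7} → only 1 remains.
row 3, column 5 = 4: row 3 has {2,6,7}; col 5 has {1,2,3,5,6,7,8,9}; box has {2,3,6,7,9} → only 4 remains.
row 6, column 4 = 8: row 6 has {1,2,3,6,7}; col 4 has {2,3,4,6,7,9}; box has {1,2,3,4,5,6,7,9} → only 8 remains.
row 7, column 6 = 5: row 7 has {1,2,4,6,7,9}; col 6 has {1,2,3,4,6,7,9}; box has {1,2,3,4,6,7,8,9} → only 5 remains.
row 8, column 8 = 8: row 8 has {2,3,4,5,6,7,9}; col 8 has {1,2,4,6,7}; box has {2,4,6,7,9} → only 8 remains.
row 1, column 7 = 4: row 1 has {1,2,3,5,6,7,8,9}; col 7 has {2,6,7}; box has {1,2,5,6,7} → only 4 remains.
row 3, column 1 = 9: row 3 has {2,4,6,7}; col 1 has {1,2,3,5,6,7,8}; box has {2,6,7,8} → only 9 remains.
row 3, column 6 = 8: row 3 has {2,4,6,7,9}; col 6 has {1,2,3,4,5,6,7,9}; box has {2,3,4,6,7,9} → only 8 remains.
row 5, column 8 = 3: row 5 has {1,2,4,5,6,7,9}; col 8 has {1,2,4,6,7,8}; box has {2,4,6,7} → only 3 remains.
row 5, column 9 = 8: row 5 has {1,2,3,4,5,6,7,9}; col 9 has {2,4,5,6,7,9}; box has {2,3,4,6,7} → only 8 remains.
row 6, column 3 = 5: row 6 has {1,2,3,6,7,8}; col 3 has {2,4,6,7,9}; box has {1,2,3,6,7} → only 5 remains.
row 6, column 7 = 9: row 6 has {1,2,3,5,6,7,8}; col 7 has {2,4,6,7}; box has {2,3,4,6,7,8} → only 9 remains.
row 7, column 7 = 3: row 7 has {1,2,4,5,6,7,9}; col 7 has {2,4,6,7,9}; box has {2,4,6,7,8,9} → only 3 remains.
row 8, column 2 = 1: row 8 has {2,3,4,5,6,7,8,9}; col 2 has {2,6,7}; box has {2,4,5,6,7,9} → only 1 remains.
row 9, column 2 = 3: row 9 has {2,4,6,7,8,9}; col 2 has {1,2,6,7}; box has {1,2,4,5,6,7,9} → only 3 remains.
row 9, column 8 = 5: row 9 has {2,3,4,6,7,8,9}; col 8 has {1,2,3,4,6,7,8}; box has {2,3,4,6,7,8,9} → only 5 remains.
row 2, column 1 = 4: row 2 has {2,6,7}; col 1 has {1,2,3,5,6,7,8,9}; box has {2,6,7,8,9} → only 4 remains.
row 2, column 7 = 8: row 2 has {2,4,6,7}; col 7 has {2,3,4,6,7,9}; box has {1,2,4,5,6,7} → only 8 remains.
row 2, column 8 = 9: row 2 has {2,4,6,7,8}; col 8 has {1,2,3,4,5,6,7,8}; box has {1,2,4,5,6,7,8} → only 9 remains.
row 2, column 9 = 3: row 2 has {2,4,6,7,8,9}; col 9 has {2,4,5,6,7,8,9}; box has {1,2,4,5,6,7,8,9} → only 3 remains.
row 3, column 2 = 5: row 3 has {2,4,6,7,8,9}; col 2 has {1,2,3,6,7}; box has {2,4,6,7,8,9} → only 5 remains.
row 3, column 4 = 1: row 3 has {2,4,5,6,7,8,9}; col 4 has {2,3,4,6,7,8,9}; box has {2,3,4,6,7,8,9} → only 1 remains.
row 4, column 3 = 8: row 4 has {2,3,4,6,7}; col 3 has {2,4,5,6,7,9}; box has {1,2,3,5,6,7} → only 8 remains.
row 4, column 9 = 1: row 4 has {2,3,4,6,7,8}; col 9 has {2,3,4,5,6,7,8,9}; box has {2,3,4,6,7,8,9} → only 1 remains.
row 6, column 2 = 4: row 6 has {1,2,3,5,6,7,8,9}; col 2 has {1,2,3,5,6,7}; box has {1,2,3,5,6,7,8} → only 4 remains.
row 7, column 2 = 8: row 7 has {1,2,3,4,5,6,7,9}; col 2 has {1,2,3,4,5,6,7}; box has {1,2,3,4,5,6,7,9} → only 8 remains.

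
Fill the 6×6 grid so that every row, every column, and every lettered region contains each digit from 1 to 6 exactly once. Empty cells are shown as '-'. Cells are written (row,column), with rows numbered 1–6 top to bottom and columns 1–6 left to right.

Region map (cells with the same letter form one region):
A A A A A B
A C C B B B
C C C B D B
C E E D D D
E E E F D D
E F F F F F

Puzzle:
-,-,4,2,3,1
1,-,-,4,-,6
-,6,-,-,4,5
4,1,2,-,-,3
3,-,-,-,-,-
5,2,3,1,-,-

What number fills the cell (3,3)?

(1,1) = 6: row 1 has {1,2,3,4}; col 1 has {1,3,4,5}; region has {1,2,3,4} → only 6 remains.
(1,2) = 5: row 1 has {1,2,3,4,6}; col 2 has {1,2,6}; region has {1,2,3,4,6} → only 5 remains.
(2,2) = 3: row 2 has {1,4,6}; col 2 has {1,2,5,6}; region has {4,6} → only 3 remains.
(2,3) = 5: row 2 has {1,3,4,6}; col 3 has {2,3,4}; region has {3,4,6} → only 5 remains.
(2,5) = 2: row 2 has {1,3,4,5,6}; col 5 has {3,4}; region has {1,4,5,6} → only 2 remains.
(3,1) = 2: row 3 has {4,5,6}; col 1 has {1,3,4,5,6}; region has {3,4,5,6} → only 2 remains.
(3,3) = 1: row 3 has {2,4,5,6}; col 3 has {2,3,4,5}; region has {2,3,4,5,6} → only 1 remains.

1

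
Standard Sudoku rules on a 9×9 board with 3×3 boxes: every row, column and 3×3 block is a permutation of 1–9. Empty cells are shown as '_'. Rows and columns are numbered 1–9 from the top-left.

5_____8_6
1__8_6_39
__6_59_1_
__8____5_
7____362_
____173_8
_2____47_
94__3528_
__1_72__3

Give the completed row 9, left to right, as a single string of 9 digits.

row 1, column 8 = 4 (sole candidate).
row 2, column 2 = 7 (sole candidate).
row 2, column 7 = 5 (sole candidate).
row 3, column 7 = 7 (sole candidate).
row 3, column 9 = 2 (sole candidate).
row 4, column 6 = 4 (sole candidate).
row 6, column 8 = 9 (sole candidate).
row 8, column 3 = 7 (sole candidate).
row 8, column 9 = 1 (sole candidate).
row 9, column 7 = 9: row 9 has {1,2,3,7}; col 7 has {2,3,4,5,6,7,8}; box has {1,2,3,4,7,8} → only 9 remains.
row 9, column 8 = 6: row 9 has {1,2,3,7,9}; col 8 has {1,2,3,4,5,7,8,9}; box has {1,2,3,4,7,8,9} → only 6 remains.
row 1, column 5 = 2 (sole candidate).
row 1, column 6 = 1 (sole candidate).
row 2, column 5 = 4 (sole candidate).
row 3, column 4 = 3 (sole candidate).
row 4, column 7 = 1 (sole candidate).
row 4, column 9 = 7 (sole candidate).
row 5, column 9 = 4 (sole candidate).
row 7, column 6 = 8 (sole candidate).
row 7, column 9 = 5 (sole candidate).
row 8, column 4 = 6 (sole candidate).
row 9, column 1 = 8: row 9 has {1,2,3,6,7,9}; col 1 has {1,5,7,9}; box has {1,2,4,7,9} → only 8 remains.
row 9, column 2 = 5: row 9 has {1,2,3,6,7,8,9}; col 2 has {2,4,7}; box has {1,2,4,7,8,9} → only 5 remains.
row 9, column 4 = 4: row 9 has {1,2,3,5,6,7,8,9}; col 4 has {3,6,8}; box has {2,3,5,6,7,8} → only 4 remains.

851472963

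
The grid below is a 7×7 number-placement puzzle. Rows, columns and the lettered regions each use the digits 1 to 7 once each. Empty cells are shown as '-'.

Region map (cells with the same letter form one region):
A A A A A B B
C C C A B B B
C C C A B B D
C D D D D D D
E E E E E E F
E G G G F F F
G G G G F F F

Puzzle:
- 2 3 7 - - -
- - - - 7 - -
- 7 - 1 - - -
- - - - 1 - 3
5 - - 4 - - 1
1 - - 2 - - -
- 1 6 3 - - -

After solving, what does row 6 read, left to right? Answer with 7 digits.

1542367

row 1, column 6 = 1: in row 1, 1 can only go here (every other open cell in that row sees a 1).
row 2, column 3 = 1: in row 2, 1 can only go here (every other open cell in that row sees a 1).
row 7, column 1 = 7: in column 1, 7 can only go here (every other open cell in that column sees a 7).
row 6, column 7 = 7: in column 7, 7 can only go here (every other open cell in that column sees a 7).
Singles propagation stalls before every target cell is settled. Branch on row 5, column 2 (candidates {3,6}).
  Try row 5, column 2 = 6: this forces row 2, column 2=3; then column 1 has no cell left for 3 — contradiction.
So row 5, column 2 = 3.
Singles propagation stalls before every target cell is settled. Branch on row 2, column 4 (candidates {5,6}).
  Try row 2, column 4 = 5: this forces row 4, column 4=6, row 1, column 7=5, row 3, column 3=5, row 6, column 3=4, row 6, column 2=5, row 4, column 2=4, row 2, column 2=6; then column 7 has no cell left for 6 — contradiction.
So row 2, column 4 = 6.
row 1, column 1 = 4 (sole candidate).
row 1, column 5 = 5 (sole candidate).
row 1, column 7 = 6 (sole candidate).
row 4, column 4 = 5 (sole candidate).
row 3, column 1 = 6 (hidden single in row 3).
row 4, column 1 = 2 (sole candidate).
row 2, column 1 = 3 (sole candidate).
row 4, column 2 = 6 (hidden single in column 2).
row 5, column 3 = 2 (hidden single in column 3).
row 5, column 5 = 6 (sole candidate).
row 5, column 6 = 7 (sole candidate).
row 4, column 6 = 4 (sole candidate).
row 3, column 7 = 2 (sole candidate).
row 4, column 3 = 7 (sole candidate).
row 2, column 6 = 2 (hidden single in row 2).
row 7, column 6 = 5 (sole candidate).
row 7, column 7 = 4 (sole candidate).
row 2, column 7 = 5 (sole candidate).
row 3, column 6 = 3 (sole candidate).
row 6, column 5 = 3: row 6 has {1,2,7}; col 5 has {1,5,6,7}; region has {1,4,5,7} → only 3 remains.
row 6, column 6 = 6: row 6 has {1,2,3,7}; col 6 has {1,2,3,4,5,7}; region has {1,3,4,5,7} → only 6 remains.
row 7, column 5 = 2 (sole candidate).
row 2, column 2 = 4 (sole candidate).
row 3, column 3 = 5 (sole candidate).
row 3, column 5 = 4 (sole candidate).
row 6, column 2 = 5: row 6 has {1,2,3,6,7}; col 2 has {1,2,3,4,6,7}; region has {1,2,3,6,7} → only 5 remains.
row 6, column 3 = 4: row 6 has {1,2,3,5,6,7}; col 3 has {1,2,3,5,6,7}; region has {1,2,3,5,6,7} → only 4 remains.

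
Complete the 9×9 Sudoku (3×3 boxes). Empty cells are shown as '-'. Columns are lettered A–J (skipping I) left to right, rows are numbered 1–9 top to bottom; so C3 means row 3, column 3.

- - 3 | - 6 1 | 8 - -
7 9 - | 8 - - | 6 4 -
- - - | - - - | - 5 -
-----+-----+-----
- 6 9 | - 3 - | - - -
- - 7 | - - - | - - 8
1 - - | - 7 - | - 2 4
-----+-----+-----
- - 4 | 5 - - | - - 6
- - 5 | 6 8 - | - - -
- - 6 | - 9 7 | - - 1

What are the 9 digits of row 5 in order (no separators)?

237154968

C6 = 8 (sole candidate).
D6 = 9 (sole candidate).
C2 = 1 (hidden single in row 2).
C3 = 2 (sole candidate).
E3 = 4 (sole candidate).
B3 = 8 (sole candidate).
A3 = 6 (sole candidate).
G3 = 1 (hidden single in row 3).
F4 = 8 (hidden single in row 4).
F6 = 6 (hidden single in row 6).
H5 = 6: in row 5, 6 can only go here (every other open cell in that row sees a 6).
G5 = 9: in row 5, 9 can only go here (every other open cell in that row sees a 9).
B8 = 1 (hidden single in row 8).
E7 = 1 (hidden single in row 7).
D5 = 1: in row 5, 1 can only go here (every other open cell in that row sees a 1).
H4 = 1 (hidden single in row 4).
G9 = 5 (hidden single in row 9).
G4 = 7 (sole candidate).
J4 = 5 (sole candidate).
G6 = 3 (sole candidate).
G7 = 2 (sole candidate).
G8 = 4 (sole candidate).
B6 = 5 (sole candidate).
F7 = 3 (sole candidate).
F8 = 2 (sole candidate).
D9 = 4 (sole candidate).
B1 = 4 (sole candidate).
F2 = 5 (sole candidate).
F3 = 9 (sole candidate).
D4 = 2 (sole candidate).
E5 = 5: row 5 has {1,6,7,8,9}; col 5 has {1,3,4,6,7,8,9}; box has {1,2,3,6,7,8,9} → only 5 remains.
F5 = 4: row 5 has {1,5,6,7,8,9}; col 6 has {1,2,3,5,6,7,8,9}; box has {1,2,3,5,6,7,8,9} → only 4 remains.
B7 = 7 (sole candidate).
A1 = 5 (sole candidate).
D1 = 7 (sole candidate).
H1 = 9 (sole candidate).
J1 = 2 (sole candidate).
E2 = 2 (sole candidate).
J2 = 3 (sole candidate).
D3 = 3 (sole candidate).
J3 = 7 (sole candidate).
A4 = 4 (sole candidate).
H7 = 8 (sole candidate).
J8 = 9 (sole candidate).
H9 = 3 (sole candidate).
A7 = 9 (sole candidate).
A8 = 3 (sole candidate).
H8 = 7 (sole candidate).
B9 = 2 (sole candidate).
A5 = 2: row 5 has {1,4,5,6,7,8,9}; col 1 has {1,3,4,5,6,7,9}; box has {1,4,5,6,7,8,9} → only 2 remains.
B5 = 3: row 5 has {1,2,4,5,6,7,8,9}; col 2 has {1,2,4,5,6,7,8,9}; box has {1,2,4,5,6,7,8,9} → only 3 remains.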